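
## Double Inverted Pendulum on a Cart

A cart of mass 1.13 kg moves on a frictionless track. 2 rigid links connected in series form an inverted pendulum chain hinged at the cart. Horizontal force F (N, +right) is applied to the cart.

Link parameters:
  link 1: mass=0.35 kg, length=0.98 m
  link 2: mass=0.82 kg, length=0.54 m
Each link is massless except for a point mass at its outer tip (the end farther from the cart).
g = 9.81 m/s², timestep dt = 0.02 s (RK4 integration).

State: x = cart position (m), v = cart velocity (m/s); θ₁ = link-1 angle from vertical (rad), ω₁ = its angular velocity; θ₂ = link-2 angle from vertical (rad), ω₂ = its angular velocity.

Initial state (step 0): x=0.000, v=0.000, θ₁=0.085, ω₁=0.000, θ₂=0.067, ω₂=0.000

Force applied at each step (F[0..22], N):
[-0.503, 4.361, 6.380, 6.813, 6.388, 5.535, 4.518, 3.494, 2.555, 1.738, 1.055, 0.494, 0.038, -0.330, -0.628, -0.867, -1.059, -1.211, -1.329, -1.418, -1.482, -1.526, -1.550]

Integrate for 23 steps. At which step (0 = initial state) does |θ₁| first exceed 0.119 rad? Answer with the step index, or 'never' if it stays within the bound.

apply F[0]=-0.503 → step 1: x=-0.000, v=-0.026, θ₁=0.086, ω₁=0.052, θ₂=0.067, ω₂=-0.022
apply F[1]=+4.361 → step 2: x=-0.000, v=0.033, θ₁=0.086, ω₁=0.018, θ₂=0.066, ω₂=-0.046
apply F[2]=+6.380 → step 3: x=0.001, v=0.128, θ₁=0.086, ω₁=-0.051, θ₂=0.065, ω₂=-0.072
apply F[3]=+6.813 → step 4: x=0.005, v=0.231, θ₁=0.084, ω₁=-0.128, θ₂=0.063, ω₂=-0.098
apply F[4]=+6.388 → step 5: x=0.011, v=0.327, θ₁=0.081, ω₁=-0.199, θ₂=0.061, ω₂=-0.124
apply F[5]=+5.535 → step 6: x=0.018, v=0.408, θ₁=0.076, ω₁=-0.258, θ₂=0.058, ω₂=-0.147
apply F[6]=+4.518 → step 7: x=0.027, v=0.473, θ₁=0.071, ω₁=-0.301, θ₂=0.055, ω₂=-0.168
apply F[7]=+3.494 → step 8: x=0.037, v=0.521, θ₁=0.064, ω₁=-0.330, θ₂=0.052, ω₂=-0.185
apply F[8]=+2.555 → step 9: x=0.047, v=0.554, θ₁=0.058, ω₁=-0.346, θ₂=0.048, ω₂=-0.199
apply F[9]=+1.738 → step 10: x=0.059, v=0.574, θ₁=0.051, ω₁=-0.351, θ₂=0.044, ω₂=-0.209
apply F[10]=+1.055 → step 11: x=0.070, v=0.583, θ₁=0.044, ω₁=-0.349, θ₂=0.039, ω₂=-0.216
apply F[11]=+0.494 → step 12: x=0.082, v=0.584, θ₁=0.037, ω₁=-0.340, θ₂=0.035, ω₂=-0.220
apply F[12]=+0.038 → step 13: x=0.094, v=0.578, θ₁=0.030, ω₁=-0.327, θ₂=0.031, ω₂=-0.220
apply F[13]=-0.330 → step 14: x=0.105, v=0.567, θ₁=0.024, ω₁=-0.311, θ₂=0.026, ω₂=-0.218
apply F[14]=-0.628 → step 15: x=0.116, v=0.551, θ₁=0.018, ω₁=-0.292, θ₂=0.022, ω₂=-0.214
apply F[15]=-0.867 → step 16: x=0.127, v=0.533, θ₁=0.012, ω₁=-0.273, θ₂=0.018, ω₂=-0.209
apply F[16]=-1.059 → step 17: x=0.138, v=0.512, θ₁=0.007, ω₁=-0.253, θ₂=0.014, ω₂=-0.201
apply F[17]=-1.211 → step 18: x=0.148, v=0.490, θ₁=0.002, ω₁=-0.233, θ₂=0.010, ω₂=-0.192
apply F[18]=-1.329 → step 19: x=0.157, v=0.467, θ₁=-0.002, ω₁=-0.212, θ₂=0.006, ω₂=-0.183
apply F[19]=-1.418 → step 20: x=0.166, v=0.442, θ₁=-0.007, ω₁=-0.193, θ₂=0.002, ω₂=-0.172
apply F[20]=-1.482 → step 21: x=0.175, v=0.418, θ₁=-0.010, ω₁=-0.174, θ₂=-0.001, ω₂=-0.161
apply F[21]=-1.526 → step 22: x=0.183, v=0.393, θ₁=-0.013, ω₁=-0.155, θ₂=-0.004, ω₂=-0.150
apply F[22]=-1.550 → step 23: x=0.191, v=0.369, θ₁=-0.016, ω₁=-0.138, θ₂=-0.007, ω₂=-0.139
max |θ₁| = 0.086 ≤ 0.119 over all 24 states.

Answer: never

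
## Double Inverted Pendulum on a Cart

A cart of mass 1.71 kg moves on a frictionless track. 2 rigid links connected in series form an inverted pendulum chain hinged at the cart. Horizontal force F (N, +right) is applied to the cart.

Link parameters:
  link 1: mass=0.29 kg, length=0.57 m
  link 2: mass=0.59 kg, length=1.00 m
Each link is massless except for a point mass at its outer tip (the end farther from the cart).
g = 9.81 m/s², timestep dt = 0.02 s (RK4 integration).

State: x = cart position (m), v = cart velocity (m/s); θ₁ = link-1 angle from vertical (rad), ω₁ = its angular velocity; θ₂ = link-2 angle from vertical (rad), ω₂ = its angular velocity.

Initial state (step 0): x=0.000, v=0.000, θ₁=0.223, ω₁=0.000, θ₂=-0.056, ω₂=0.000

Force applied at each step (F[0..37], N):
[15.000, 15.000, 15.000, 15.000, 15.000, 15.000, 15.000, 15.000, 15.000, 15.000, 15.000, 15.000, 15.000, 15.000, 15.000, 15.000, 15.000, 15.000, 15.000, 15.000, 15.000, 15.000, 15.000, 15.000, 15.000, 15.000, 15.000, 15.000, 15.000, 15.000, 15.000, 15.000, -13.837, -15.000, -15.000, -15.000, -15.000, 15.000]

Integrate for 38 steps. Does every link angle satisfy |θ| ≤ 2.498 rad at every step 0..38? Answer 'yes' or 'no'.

apply F[0]=+15.000 → step 1: x=0.002, v=0.153, θ₁=0.223, ω₁=-0.002, θ₂=-0.058, ω₂=-0.163
apply F[1]=+15.000 → step 2: x=0.006, v=0.307, θ₁=0.223, ω₁=-0.003, θ₂=-0.063, ω₂=-0.327
apply F[2]=+15.000 → step 3: x=0.014, v=0.460, θ₁=0.223, ω₁=-0.004, θ₂=-0.071, ω₂=-0.493
apply F[3]=+15.000 → step 4: x=0.025, v=0.614, θ₁=0.223, ω₁=-0.005, θ₂=-0.082, ω₂=-0.661
apply F[4]=+15.000 → step 5: x=0.038, v=0.769, θ₁=0.223, ω₁=-0.007, θ₂=-0.097, ω₂=-0.832
apply F[5]=+15.000 → step 6: x=0.055, v=0.924, θ₁=0.222, ω₁=-0.010, θ₂=-0.116, ω₂=-1.005
apply F[6]=+15.000 → step 7: x=0.075, v=1.080, θ₁=0.222, ω₁=-0.015, θ₂=-0.137, ω₂=-1.182
apply F[7]=+15.000 → step 8: x=0.099, v=1.237, θ₁=0.222, ω₁=-0.026, θ₂=-0.163, ω₂=-1.361
apply F[8]=+15.000 → step 9: x=0.125, v=1.396, θ₁=0.221, ω₁=-0.045, θ₂=-0.192, ω₂=-1.541
apply F[9]=+15.000 → step 10: x=0.154, v=1.555, θ₁=0.220, ω₁=-0.075, θ₂=-0.224, ω₂=-1.722
apply F[10]=+15.000 → step 11: x=0.187, v=1.715, θ₁=0.218, ω₁=-0.120, θ₂=-0.261, ω₂=-1.901
apply F[11]=+15.000 → step 12: x=0.223, v=1.877, θ₁=0.215, ω₁=-0.185, θ₂=-0.301, ω₂=-2.079
apply F[12]=+15.000 → step 13: x=0.262, v=2.040, θ₁=0.210, ω₁=-0.273, θ₂=-0.344, ω₂=-2.252
apply F[13]=+15.000 → step 14: x=0.305, v=2.205, θ₁=0.204, ω₁=-0.388, θ₂=-0.391, ω₂=-2.420
apply F[14]=+15.000 → step 15: x=0.350, v=2.371, θ₁=0.195, ω₁=-0.536, θ₂=-0.441, ω₂=-2.581
apply F[15]=+15.000 → step 16: x=0.399, v=2.539, θ₁=0.182, ω₁=-0.719, θ₂=-0.494, ω₂=-2.734
apply F[16]=+15.000 → step 17: x=0.452, v=2.708, θ₁=0.166, ω₁=-0.942, θ₂=-0.550, ω₂=-2.875
apply F[17]=+15.000 → step 18: x=0.508, v=2.878, θ₁=0.144, ω₁=-1.209, θ₂=-0.609, ω₂=-3.004
apply F[18]=+15.000 → step 19: x=0.567, v=3.050, θ₁=0.117, ω₁=-1.521, θ₂=-0.670, ω₂=-3.116
apply F[19]=+15.000 → step 20: x=0.630, v=3.223, θ₁=0.083, ω₁=-1.883, θ₂=-0.733, ω₂=-3.208
apply F[20]=+15.000 → step 21: x=0.696, v=3.398, θ₁=0.041, ω₁=-2.297, θ₂=-0.798, ω₂=-3.273
apply F[21]=+15.000 → step 22: x=0.766, v=3.573, θ₁=-0.009, ω₁=-2.765, θ₂=-0.864, ω₂=-3.305
apply F[22]=+15.000 → step 23: x=0.839, v=3.748, θ₁=-0.070, ω₁=-3.289, θ₂=-0.930, ω₂=-3.294
apply F[23]=+15.000 → step 24: x=0.916, v=3.922, θ₁=-0.141, ω₁=-3.869, θ₂=-0.995, ω₂=-3.228
apply F[24]=+15.000 → step 25: x=0.996, v=4.092, θ₁=-0.225, ω₁=-4.506, θ₂=-1.059, ω₂=-3.093
apply F[25]=+15.000 → step 26: x=1.079, v=4.253, θ₁=-0.322, ω₁=-5.200, θ₂=-1.118, ω₂=-2.875
apply F[26]=+15.000 → step 27: x=1.166, v=4.400, θ₁=-0.433, ω₁=-5.956, θ₂=-1.173, ω₂=-2.559
apply F[27]=+15.000 → step 28: x=1.255, v=4.522, θ₁=-0.560, ω₁=-6.776, θ₂=-1.220, ω₂=-2.131
apply F[28]=+15.000 → step 29: x=1.346, v=4.601, θ₁=-0.705, ω₁=-7.663, θ₂=-1.257, ω₂=-1.590
apply F[29]=+15.000 → step 30: x=1.439, v=4.614, θ₁=-0.867, ω₁=-8.595, θ₂=-1.283, ω₂=-0.961
apply F[30]=+15.000 → step 31: x=1.530, v=4.528, θ₁=-1.048, ω₁=-9.471, θ₂=-1.296, ω₂=-0.352
apply F[31]=+15.000 → step 32: x=1.619, v=4.331, θ₁=-1.244, ω₁=-10.061, θ₂=-1.299, ω₂=0.008
apply F[32]=-13.837 → step 33: x=1.701, v=3.848, θ₁=-1.446, ω₁=-10.102, θ₂=-1.299, ω₂=-0.082
apply F[33]=-15.000 → step 34: x=1.773, v=3.369, θ₁=-1.647, ω₁=-9.932, θ₂=-1.304, ω₂=-0.515
apply F[34]=-15.000 → step 35: x=1.836, v=2.929, θ₁=-1.843, ω₁=-9.692, θ₂=-1.321, ω₂=-1.176
apply F[35]=-15.000 → step 36: x=1.890, v=2.531, θ₁=-2.035, ω₁=-9.456, θ₂=-1.352, ω₂=-1.976
apply F[36]=-15.000 → step 37: x=1.937, v=2.166, θ₁=-2.221, ω₁=-9.219, θ₂=-1.401, ω₂=-2.875
apply F[37]=+15.000 → step 38: x=1.980, v=2.150, θ₁=-2.398, ω₁=-8.388, θ₂=-1.470, ω₂=-4.049
Max |angle| over trajectory = 2.398 rad; bound = 2.498 → within bound.

Answer: yes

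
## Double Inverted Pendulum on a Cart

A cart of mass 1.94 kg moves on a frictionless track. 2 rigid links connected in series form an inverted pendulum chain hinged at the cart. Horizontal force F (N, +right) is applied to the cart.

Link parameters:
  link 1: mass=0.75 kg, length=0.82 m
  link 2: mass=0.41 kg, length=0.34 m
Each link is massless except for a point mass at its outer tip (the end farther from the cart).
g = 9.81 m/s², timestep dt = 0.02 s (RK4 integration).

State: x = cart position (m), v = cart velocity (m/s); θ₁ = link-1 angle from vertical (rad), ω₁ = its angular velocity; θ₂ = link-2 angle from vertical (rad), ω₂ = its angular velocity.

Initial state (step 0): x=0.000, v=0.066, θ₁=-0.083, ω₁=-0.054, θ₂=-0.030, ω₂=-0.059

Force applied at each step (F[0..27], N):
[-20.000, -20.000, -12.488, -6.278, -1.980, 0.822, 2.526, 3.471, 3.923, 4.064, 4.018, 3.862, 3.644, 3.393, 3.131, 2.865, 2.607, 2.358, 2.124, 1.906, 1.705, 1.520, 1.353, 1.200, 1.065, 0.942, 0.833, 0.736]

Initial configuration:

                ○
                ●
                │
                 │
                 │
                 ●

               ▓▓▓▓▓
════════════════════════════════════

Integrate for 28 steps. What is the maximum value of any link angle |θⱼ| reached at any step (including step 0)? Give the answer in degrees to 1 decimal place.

Answer: 4.8°

Derivation:
apply F[0]=-20.000 → step 1: x=-0.001, v=-0.130, θ₁=-0.082, ω₁=0.157, θ₂=-0.031, ω₂=-0.009
apply F[1]=-20.000 → step 2: x=-0.005, v=-0.326, θ₁=-0.077, ω₁=0.369, θ₂=-0.030, ω₂=0.038
apply F[2]=-12.488 → step 3: x=-0.013, v=-0.446, θ₁=-0.068, ω₁=0.492, θ₂=-0.029, ω₂=0.077
apply F[3]=-6.278 → step 4: x=-0.022, v=-0.503, θ₁=-0.058, ω₁=0.542, θ₂=-0.027, ω₂=0.108
apply F[4]=-1.980 → step 5: x=-0.033, v=-0.518, θ₁=-0.047, ω₁=0.544, θ₂=-0.025, ω₂=0.131
apply F[5]=+0.822 → step 6: x=-0.043, v=-0.505, θ₁=-0.036, ω₁=0.516, θ₂=-0.022, ω₂=0.147
apply F[6]=+2.526 → step 7: x=-0.053, v=-0.475, θ₁=-0.026, ω₁=0.471, θ₂=-0.019, ω₂=0.156
apply F[7]=+3.471 → step 8: x=-0.062, v=-0.437, θ₁=-0.018, ω₁=0.418, θ₂=-0.016, ω₂=0.160
apply F[8]=+3.923 → step 9: x=-0.070, v=-0.395, θ₁=-0.010, ω₁=0.364, θ₂=-0.013, ω₂=0.159
apply F[9]=+4.064 → step 10: x=-0.078, v=-0.352, θ₁=-0.003, ω₁=0.311, θ₂=-0.010, ω₂=0.155
apply F[10]=+4.018 → step 11: x=-0.084, v=-0.311, θ₁=0.003, ω₁=0.262, θ₂=-0.007, ω₂=0.148
apply F[11]=+3.862 → step 12: x=-0.090, v=-0.271, θ₁=0.007, ω₁=0.216, θ₂=-0.004, ω₂=0.138
apply F[12]=+3.644 → step 13: x=-0.095, v=-0.235, θ₁=0.011, ω₁=0.176, θ₂=-0.001, ω₂=0.128
apply F[13]=+3.393 → step 14: x=-0.099, v=-0.201, θ₁=0.015, ω₁=0.140, θ₂=0.001, ω₂=0.116
apply F[14]=+3.131 → step 15: x=-0.103, v=-0.171, θ₁=0.017, ω₁=0.108, θ₂=0.004, ω₂=0.104
apply F[15]=+2.865 → step 16: x=-0.106, v=-0.144, θ₁=0.019, ω₁=0.081, θ₂=0.006, ω₂=0.092
apply F[16]=+2.607 → step 17: x=-0.109, v=-0.119, θ₁=0.020, ω₁=0.057, θ₂=0.007, ω₂=0.081
apply F[17]=+2.358 → step 18: x=-0.111, v=-0.097, θ₁=0.021, ω₁=0.037, θ₂=0.009, ω₂=0.069
apply F[18]=+2.124 → step 19: x=-0.113, v=-0.078, θ₁=0.022, ω₁=0.020, θ₂=0.010, ω₂=0.058
apply F[19]=+1.906 → step 20: x=-0.114, v=-0.061, θ₁=0.022, ω₁=0.006, θ₂=0.011, ω₂=0.048
apply F[20]=+1.705 → step 21: x=-0.115, v=-0.046, θ₁=0.022, ω₁=-0.005, θ₂=0.012, ω₂=0.039
apply F[21]=+1.520 → step 22: x=-0.116, v=-0.033, θ₁=0.022, ω₁=-0.015, θ₂=0.013, ω₂=0.030
apply F[22]=+1.353 → step 23: x=-0.117, v=-0.021, θ₁=0.022, ω₁=-0.022, θ₂=0.013, ω₂=0.022
apply F[23]=+1.200 → step 24: x=-0.117, v=-0.011, θ₁=0.021, ω₁=-0.028, θ₂=0.014, ω₂=0.015
apply F[24]=+1.065 → step 25: x=-0.117, v=-0.003, θ₁=0.020, ω₁=-0.033, θ₂=0.014, ω₂=0.009
apply F[25]=+0.942 → step 26: x=-0.117, v=0.004, θ₁=0.020, ω₁=-0.036, θ₂=0.014, ω₂=0.003
apply F[26]=+0.833 → step 27: x=-0.117, v=0.011, θ₁=0.019, ω₁=-0.038, θ₂=0.014, ω₂=-0.002
apply F[27]=+0.736 → step 28: x=-0.117, v=0.016, θ₁=0.018, ω₁=-0.040, θ₂=0.014, ω₂=-0.006
Max |angle| over trajectory = 0.083 rad = 4.8°.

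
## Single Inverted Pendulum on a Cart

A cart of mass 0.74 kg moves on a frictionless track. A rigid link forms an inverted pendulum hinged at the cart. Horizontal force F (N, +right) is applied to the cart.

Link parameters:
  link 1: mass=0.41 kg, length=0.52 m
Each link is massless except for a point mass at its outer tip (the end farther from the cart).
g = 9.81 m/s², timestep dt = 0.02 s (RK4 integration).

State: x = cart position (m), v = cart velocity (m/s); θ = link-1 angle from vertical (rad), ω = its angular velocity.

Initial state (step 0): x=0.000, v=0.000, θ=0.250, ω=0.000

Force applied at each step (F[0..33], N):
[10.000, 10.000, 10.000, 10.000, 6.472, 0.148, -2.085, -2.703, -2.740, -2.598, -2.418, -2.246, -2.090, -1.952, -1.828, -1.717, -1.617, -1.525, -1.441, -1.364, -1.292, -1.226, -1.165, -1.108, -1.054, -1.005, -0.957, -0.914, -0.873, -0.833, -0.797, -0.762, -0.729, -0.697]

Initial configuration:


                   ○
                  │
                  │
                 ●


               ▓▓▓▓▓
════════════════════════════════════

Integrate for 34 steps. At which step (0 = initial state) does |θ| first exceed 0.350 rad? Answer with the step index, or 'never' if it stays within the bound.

apply F[0]=+10.000 → step 1: x=0.002, v=0.236, θ=0.247, ω=-0.348
apply F[1]=+10.000 → step 2: x=0.009, v=0.474, θ=0.236, ω=-0.701
apply F[2]=+10.000 → step 3: x=0.021, v=0.715, θ=0.218, ω=-1.067
apply F[3]=+10.000 → step 4: x=0.038, v=0.959, θ=0.193, ω=-1.450
apply F[4]=+6.472 → step 5: x=0.059, v=1.115, θ=0.162, ω=-1.678
apply F[5]=+0.148 → step 6: x=0.081, v=1.106, θ=0.129, ω=-1.606
apply F[6]=-2.085 → step 7: x=0.102, v=1.039, θ=0.099, ω=-1.436
apply F[7]=-2.703 → step 8: x=0.122, v=0.958, θ=0.072, ω=-1.248
apply F[8]=-2.740 → step 9: x=0.141, v=0.878, θ=0.049, ω=-1.072
apply F[9]=-2.598 → step 10: x=0.158, v=0.804, θ=0.029, ω=-0.915
apply F[10]=-2.418 → step 11: x=0.173, v=0.737, θ=0.012, ω=-0.778
apply F[11]=-2.246 → step 12: x=0.187, v=0.676, θ=-0.002, ω=-0.658
apply F[12]=-2.090 → step 13: x=0.200, v=0.620, θ=-0.014, ω=-0.555
apply F[13]=-1.952 → step 14: x=0.212, v=0.569, θ=-0.025, ω=-0.465
apply F[14]=-1.828 → step 15: x=0.223, v=0.523, θ=-0.033, ω=-0.387
apply F[15]=-1.717 → step 16: x=0.233, v=0.481, θ=-0.040, ω=-0.319
apply F[16]=-1.617 → step 17: x=0.242, v=0.442, θ=-0.046, ω=-0.260
apply F[17]=-1.525 → step 18: x=0.251, v=0.406, θ=-0.051, ω=-0.210
apply F[18]=-1.441 → step 19: x=0.258, v=0.373, θ=-0.054, ω=-0.166
apply F[19]=-1.364 → step 20: x=0.266, v=0.342, θ=-0.057, ω=-0.128
apply F[20]=-1.292 → step 21: x=0.272, v=0.313, θ=-0.060, ω=-0.095
apply F[21]=-1.226 → step 22: x=0.278, v=0.287, θ=-0.061, ω=-0.067
apply F[22]=-1.165 → step 23: x=0.284, v=0.262, θ=-0.062, ω=-0.043
apply F[23]=-1.108 → step 24: x=0.289, v=0.239, θ=-0.063, ω=-0.022
apply F[24]=-1.054 → step 25: x=0.293, v=0.217, θ=-0.063, ω=-0.004
apply F[25]=-1.005 → step 26: x=0.297, v=0.197, θ=-0.063, ω=0.011
apply F[26]=-0.957 → step 27: x=0.301, v=0.178, θ=-0.063, ω=0.024
apply F[27]=-0.914 → step 28: x=0.304, v=0.160, θ=-0.062, ω=0.034
apply F[28]=-0.873 → step 29: x=0.308, v=0.143, θ=-0.061, ω=0.043
apply F[29]=-0.833 → step 30: x=0.310, v=0.127, θ=-0.060, ω=0.051
apply F[30]=-0.797 → step 31: x=0.313, v=0.112, θ=-0.059, ω=0.057
apply F[31]=-0.762 → step 32: x=0.315, v=0.098, θ=-0.058, ω=0.062
apply F[32]=-0.729 → step 33: x=0.317, v=0.085, θ=-0.057, ω=0.066
apply F[33]=-0.697 → step 34: x=0.318, v=0.072, θ=-0.056, ω=0.069
max |θ| = 0.250 ≤ 0.350 over all 35 states.

Answer: never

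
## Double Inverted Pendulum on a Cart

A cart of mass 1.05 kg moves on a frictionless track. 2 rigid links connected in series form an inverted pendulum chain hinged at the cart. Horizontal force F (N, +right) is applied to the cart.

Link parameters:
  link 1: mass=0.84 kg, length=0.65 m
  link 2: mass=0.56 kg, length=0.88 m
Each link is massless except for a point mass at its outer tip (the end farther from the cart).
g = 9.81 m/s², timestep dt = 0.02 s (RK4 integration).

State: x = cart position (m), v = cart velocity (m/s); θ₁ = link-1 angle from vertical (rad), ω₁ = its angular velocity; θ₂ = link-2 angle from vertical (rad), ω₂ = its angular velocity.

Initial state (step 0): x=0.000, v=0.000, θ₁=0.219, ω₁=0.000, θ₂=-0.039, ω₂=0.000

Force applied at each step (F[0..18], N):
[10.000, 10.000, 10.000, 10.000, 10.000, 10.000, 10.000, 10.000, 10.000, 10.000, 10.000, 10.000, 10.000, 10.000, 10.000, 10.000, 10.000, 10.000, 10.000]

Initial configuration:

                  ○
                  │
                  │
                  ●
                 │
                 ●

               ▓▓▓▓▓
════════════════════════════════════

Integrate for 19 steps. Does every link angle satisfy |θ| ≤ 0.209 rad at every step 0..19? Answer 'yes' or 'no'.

Answer: no

Derivation:
apply F[0]=+10.000 → step 1: x=0.001, v=0.130, θ₁=0.218, ω₁=-0.076, θ₂=-0.040, ω₂=-0.102
apply F[1]=+10.000 → step 2: x=0.005, v=0.260, θ₁=0.216, ω₁=-0.153, θ₂=-0.043, ω₂=-0.204
apply F[2]=+10.000 → step 3: x=0.012, v=0.391, θ₁=0.212, ω₁=-0.233, θ₂=-0.048, ω₂=-0.305
apply F[3]=+10.000 → step 4: x=0.021, v=0.523, θ₁=0.207, ω₁=-0.317, θ₂=-0.055, ω₂=-0.407
apply F[4]=+10.000 → step 5: x=0.033, v=0.658, θ₁=0.199, ω₁=-0.406, θ₂=-0.064, ω₂=-0.509
apply F[5]=+10.000 → step 6: x=0.047, v=0.796, θ₁=0.190, ω₁=-0.503, θ₂=-0.076, ω₂=-0.611
apply F[6]=+10.000 → step 7: x=0.064, v=0.937, θ₁=0.179, ω₁=-0.609, θ₂=-0.089, ω₂=-0.712
apply F[7]=+10.000 → step 8: x=0.085, v=1.082, θ₁=0.166, ω₁=-0.726, θ₂=-0.104, ω₂=-0.812
apply F[8]=+10.000 → step 9: x=0.108, v=1.231, θ₁=0.150, ω₁=-0.857, θ₂=-0.121, ω₂=-0.911
apply F[9]=+10.000 → step 10: x=0.134, v=1.386, θ₁=0.132, ω₁=-1.003, θ₂=-0.141, ω₂=-1.007
apply F[10]=+10.000 → step 11: x=0.163, v=1.547, θ₁=0.110, ω₁=-1.167, θ₂=-0.162, ω₂=-1.100
apply F[11]=+10.000 → step 12: x=0.196, v=1.715, θ₁=0.085, ω₁=-1.352, θ₂=-0.184, ω₂=-1.188
apply F[12]=+10.000 → step 13: x=0.232, v=1.890, θ₁=0.056, ω₁=-1.562, θ₂=-0.209, ω₂=-1.269
apply F[13]=+10.000 → step 14: x=0.272, v=2.073, θ₁=0.022, ω₁=-1.798, θ₂=-0.235, ω₂=-1.342
apply F[14]=+10.000 → step 15: x=0.315, v=2.263, θ₁=-0.017, ω₁=-2.062, θ₂=-0.263, ω₂=-1.403
apply F[15]=+10.000 → step 16: x=0.362, v=2.458, θ₁=-0.061, ω₁=-2.354, θ₂=-0.291, ω₂=-1.451
apply F[16]=+10.000 → step 17: x=0.413, v=2.658, θ₁=-0.111, ω₁=-2.673, θ₂=-0.321, ω₂=-1.484
apply F[17]=+10.000 → step 18: x=0.468, v=2.856, θ₁=-0.168, ω₁=-3.013, θ₂=-0.350, ω₂=-1.501
apply F[18]=+10.000 → step 19: x=0.527, v=3.048, θ₁=-0.231, ω₁=-3.365, θ₂=-0.381, ω₂=-1.503
Max |angle| over trajectory = 0.381 rad; bound = 0.209 → exceeded.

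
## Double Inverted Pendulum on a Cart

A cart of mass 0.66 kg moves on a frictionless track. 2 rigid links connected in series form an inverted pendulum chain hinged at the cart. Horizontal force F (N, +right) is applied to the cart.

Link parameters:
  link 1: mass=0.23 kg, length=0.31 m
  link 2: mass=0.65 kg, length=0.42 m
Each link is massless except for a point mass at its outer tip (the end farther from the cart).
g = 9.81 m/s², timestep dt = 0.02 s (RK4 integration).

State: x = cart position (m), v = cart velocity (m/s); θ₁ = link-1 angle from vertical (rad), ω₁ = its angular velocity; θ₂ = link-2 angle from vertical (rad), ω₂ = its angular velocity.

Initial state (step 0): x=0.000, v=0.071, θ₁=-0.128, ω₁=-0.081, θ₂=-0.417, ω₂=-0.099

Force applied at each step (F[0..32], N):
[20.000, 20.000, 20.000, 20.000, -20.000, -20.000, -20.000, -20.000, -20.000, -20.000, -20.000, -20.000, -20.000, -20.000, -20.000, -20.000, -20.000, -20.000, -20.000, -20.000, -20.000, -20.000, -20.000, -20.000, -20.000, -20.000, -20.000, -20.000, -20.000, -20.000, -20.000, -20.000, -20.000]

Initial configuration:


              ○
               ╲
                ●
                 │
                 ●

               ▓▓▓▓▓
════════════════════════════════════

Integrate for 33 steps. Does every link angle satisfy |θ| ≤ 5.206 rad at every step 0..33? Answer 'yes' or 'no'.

apply F[0]=+20.000 → step 1: x=0.008, v=0.692, θ₁=-0.148, ω₁=-1.946, θ₂=-0.421, ω₂=-0.313
apply F[1]=+20.000 → step 2: x=0.028, v=1.304, θ₁=-0.207, ω₁=-3.938, θ₂=-0.429, ω₂=-0.376
apply F[2]=+20.000 → step 3: x=0.060, v=1.874, θ₁=-0.306, ω₁=-6.028, θ₂=-0.435, ω₂=-0.224
apply F[3]=+20.000 → step 4: x=0.102, v=2.339, θ₁=-0.446, ω₁=-7.802, θ₂=-0.437, ω₂=-0.079
apply F[4]=-20.000 → step 5: x=0.143, v=1.806, θ₁=-0.590, ω₁=-6.714, θ₂=-0.438, ω₂=0.013
apply F[5]=-20.000 → step 6: x=0.175, v=1.334, θ₁=-0.718, ω₁=-6.207, θ₂=-0.435, ω₂=0.338
apply F[6]=-20.000 → step 7: x=0.197, v=0.883, θ₁=-0.841, ω₁=-6.100, θ₂=-0.424, ω₂=0.854
apply F[7]=-20.000 → step 8: x=0.210, v=0.429, θ₁=-0.964, ω₁=-6.222, θ₂=-0.400, ω₂=1.473
apply F[8]=-20.000 → step 9: x=0.214, v=-0.042, θ₁=-1.090, ω₁=-6.456, θ₂=-0.365, ω₂=2.120
apply F[9]=-20.000 → step 10: x=0.208, v=-0.533, θ₁=-1.222, ω₁=-6.736, θ₂=-0.316, ω₂=2.741
apply F[10]=-20.000 → step 11: x=0.192, v=-1.045, θ₁=-1.360, ω₁=-7.037, θ₂=-0.255, ω₂=3.306
apply F[11]=-20.000 → step 12: x=0.166, v=-1.574, θ₁=-1.504, ω₁=-7.365, θ₂=-0.184, ω₂=3.802
apply F[12]=-20.000 → step 13: x=0.129, v=-2.118, θ₁=-1.655, ω₁=-7.750, θ₂=-0.104, ω₂=4.222
apply F[13]=-20.000 → step 14: x=0.081, v=-2.677, θ₁=-1.815, ω₁=-8.253, θ₂=-0.016, ω₂=4.546
apply F[14]=-20.000 → step 15: x=0.022, v=-3.256, θ₁=-1.987, ω₁=-8.992, θ₂=0.077, ω₂=4.726
apply F[15]=-20.000 → step 16: x=-0.049, v=-3.879, θ₁=-2.178, ω₁=-10.236, θ₂=0.171, ω₂=4.624
apply F[16]=-20.000 → step 17: x=-0.134, v=-4.625, θ₁=-2.404, ω₁=-12.668, θ₂=0.258, ω₂=3.896
apply F[17]=-20.000 → step 18: x=-0.237, v=-5.741, θ₁=-2.702, ω₁=-17.537, θ₂=0.320, ω₂=2.225
apply F[18]=-20.000 → step 19: x=-0.365, v=-6.990, θ₁=-3.089, ω₁=-19.795, θ₂=0.371, ω₂=4.060
apply F[19]=-20.000 → step 20: x=-0.510, v=-7.432, θ₁=-3.455, ω₁=-17.157, θ₂=0.508, ω₂=9.457
apply F[20]=-20.000 → step 21: x=-0.661, v=-7.694, θ₁=-3.801, ω₁=-18.108, θ₂=0.742, ω₂=13.949
apply F[21]=-20.000 → step 22: x=-0.815, v=-7.427, θ₁=-4.213, ω₁=-24.467, θ₂=1.083, ω₂=21.204
apply F[22]=-20.000 → step 23: x=-0.930, v=-2.561, θ₁=-4.857, ω₁=-34.622, θ₂=1.651, ω₂=30.651
apply F[23]=-20.000 → step 24: x=-0.946, v=-0.124, θ₁=-5.401, ω₁=-20.558, θ₂=2.133, ω₂=18.323
apply F[24]=-20.000 → step 25: x=-0.949, v=-0.293, θ₁=-5.746, ω₁=-14.626, θ₂=2.448, ω₂=13.949
apply F[25]=-20.000 → step 26: x=-0.959, v=-0.824, θ₁=-5.997, ω₁=-10.426, θ₂=2.712, ω₂=12.928
apply F[26]=-20.000 → step 27: x=-0.983, v=-1.531, θ₁=-6.153, ω₁=-4.897, θ₂=2.983, ω₂=14.556
apply F[27]=-20.000 → step 28: x=-1.021, v=-2.325, θ₁=-6.200, ω₁=-0.634, θ₂=3.292, ω₂=15.757
apply F[28]=-20.000 → step 29: x=-1.075, v=-3.063, θ₁=-6.215, ω₁=-1.442, θ₂=3.587, ω₂=13.380
apply F[29]=-20.000 → step 30: x=-1.143, v=-3.707, θ₁=-6.260, ω₁=-2.875, θ₂=3.828, ω₂=10.958
apply F[30]=-20.000 → step 31: x=-1.223, v=-4.312, θ₁=-6.325, ω₁=-3.477, θ₂=4.031, ω₂=9.409
apply F[31]=-20.000 → step 32: x=-1.316, v=-4.905, θ₁=-6.395, ω₁=-3.492, θ₂=4.208, ω₂=8.383
apply F[32]=-20.000 → step 33: x=-1.420, v=-5.494, θ₁=-6.462, ω₁=-3.143, θ₂=4.368, ω₂=7.607
Max |angle| over trajectory = 6.462 rad; bound = 5.206 → exceeded.

Answer: no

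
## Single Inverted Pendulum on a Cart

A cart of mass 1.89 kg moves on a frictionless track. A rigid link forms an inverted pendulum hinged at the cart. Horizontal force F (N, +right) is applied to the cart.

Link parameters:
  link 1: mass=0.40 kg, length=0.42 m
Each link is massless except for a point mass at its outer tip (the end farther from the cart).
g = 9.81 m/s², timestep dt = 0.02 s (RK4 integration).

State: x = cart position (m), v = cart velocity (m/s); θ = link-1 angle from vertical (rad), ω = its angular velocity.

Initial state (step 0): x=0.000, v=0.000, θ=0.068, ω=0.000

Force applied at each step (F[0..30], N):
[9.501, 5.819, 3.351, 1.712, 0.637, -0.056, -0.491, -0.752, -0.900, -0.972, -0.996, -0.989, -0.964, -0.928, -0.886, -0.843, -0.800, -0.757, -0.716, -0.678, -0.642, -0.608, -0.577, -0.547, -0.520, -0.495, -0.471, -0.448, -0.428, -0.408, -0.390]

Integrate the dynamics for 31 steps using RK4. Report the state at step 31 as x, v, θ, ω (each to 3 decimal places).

Answer: x=0.072, v=0.032, θ=-0.014, ω=0.012

Derivation:
apply F[0]=+9.501 → step 1: x=0.001, v=0.098, θ=0.066, ω=-0.201
apply F[1]=+5.819 → step 2: x=0.004, v=0.157, θ=0.061, ω=-0.311
apply F[2]=+3.351 → step 3: x=0.007, v=0.190, θ=0.054, ω=-0.363
apply F[3]=+1.712 → step 4: x=0.011, v=0.206, θ=0.047, ω=-0.377
apply F[4]=+0.637 → step 5: x=0.015, v=0.211, θ=0.039, ω=-0.369
apply F[5]=-0.056 → step 6: x=0.019, v=0.209, θ=0.032, ω=-0.347
apply F[6]=-0.491 → step 7: x=0.023, v=0.202, θ=0.026, ω=-0.319
apply F[7]=-0.752 → step 8: x=0.027, v=0.193, θ=0.019, ω=-0.287
apply F[8]=-0.900 → step 9: x=0.031, v=0.183, θ=0.014, ω=-0.255
apply F[9]=-0.972 → step 10: x=0.035, v=0.172, θ=0.009, ω=-0.224
apply F[10]=-0.996 → step 11: x=0.038, v=0.161, θ=0.005, ω=-0.195
apply F[11]=-0.989 → step 12: x=0.041, v=0.151, θ=0.001, ω=-0.168
apply F[12]=-0.964 → step 13: x=0.044, v=0.141, θ=-0.002, ω=-0.144
apply F[13]=-0.928 → step 14: x=0.047, v=0.131, θ=-0.004, ω=-0.122
apply F[14]=-0.886 → step 15: x=0.049, v=0.122, θ=-0.007, ω=-0.103
apply F[15]=-0.843 → step 16: x=0.052, v=0.113, θ=-0.008, ω=-0.086
apply F[16]=-0.800 → step 17: x=0.054, v=0.105, θ=-0.010, ω=-0.071
apply F[17]=-0.757 → step 18: x=0.056, v=0.098, θ=-0.011, ω=-0.058
apply F[18]=-0.716 → step 19: x=0.058, v=0.090, θ=-0.012, ω=-0.046
apply F[19]=-0.678 → step 20: x=0.059, v=0.084, θ=-0.013, ω=-0.036
apply F[20]=-0.642 → step 21: x=0.061, v=0.078, θ=-0.014, ω=-0.028
apply F[21]=-0.608 → step 22: x=0.063, v=0.072, θ=-0.014, ω=-0.021
apply F[22]=-0.577 → step 23: x=0.064, v=0.066, θ=-0.015, ω=-0.014
apply F[23]=-0.547 → step 24: x=0.065, v=0.061, θ=-0.015, ω=-0.009
apply F[24]=-0.520 → step 25: x=0.066, v=0.056, θ=-0.015, ω=-0.004
apply F[25]=-0.495 → step 26: x=0.067, v=0.052, θ=-0.015, ω=-0.000
apply F[26]=-0.471 → step 27: x=0.068, v=0.047, θ=-0.015, ω=0.003
apply F[27]=-0.448 → step 28: x=0.069, v=0.043, θ=-0.015, ω=0.006
apply F[28]=-0.428 → step 29: x=0.070, v=0.039, θ=-0.015, ω=0.009
apply F[29]=-0.408 → step 30: x=0.071, v=0.035, θ=-0.015, ω=0.011
apply F[30]=-0.390 → step 31: x=0.072, v=0.032, θ=-0.014, ω=0.012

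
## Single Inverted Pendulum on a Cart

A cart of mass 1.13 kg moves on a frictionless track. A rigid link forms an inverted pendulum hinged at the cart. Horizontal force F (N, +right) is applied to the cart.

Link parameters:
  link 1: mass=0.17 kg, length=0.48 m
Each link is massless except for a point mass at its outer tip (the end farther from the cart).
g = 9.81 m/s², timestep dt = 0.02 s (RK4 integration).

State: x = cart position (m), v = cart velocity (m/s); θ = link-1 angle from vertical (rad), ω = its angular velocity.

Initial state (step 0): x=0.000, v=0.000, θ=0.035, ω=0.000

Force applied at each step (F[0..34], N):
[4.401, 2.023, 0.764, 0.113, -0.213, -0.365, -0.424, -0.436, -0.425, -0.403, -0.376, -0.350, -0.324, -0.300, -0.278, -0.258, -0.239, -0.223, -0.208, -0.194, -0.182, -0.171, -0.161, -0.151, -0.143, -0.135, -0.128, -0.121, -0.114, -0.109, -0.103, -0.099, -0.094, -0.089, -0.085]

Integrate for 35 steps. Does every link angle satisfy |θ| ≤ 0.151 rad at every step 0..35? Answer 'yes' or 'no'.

apply F[0]=+4.401 → step 1: x=0.001, v=0.077, θ=0.034, ω=-0.146
apply F[1]=+2.023 → step 2: x=0.003, v=0.112, θ=0.030, ω=-0.205
apply F[2]=+0.764 → step 3: x=0.005, v=0.124, θ=0.026, ω=-0.221
apply F[3]=+0.113 → step 4: x=0.008, v=0.126, θ=0.021, ω=-0.214
apply F[4]=-0.213 → step 5: x=0.010, v=0.121, θ=0.017, ω=-0.197
apply F[5]=-0.365 → step 6: x=0.012, v=0.114, θ=0.014, ω=-0.176
apply F[6]=-0.424 → step 7: x=0.015, v=0.107, θ=0.010, ω=-0.155
apply F[7]=-0.436 → step 8: x=0.017, v=0.099, θ=0.007, ω=-0.134
apply F[8]=-0.425 → step 9: x=0.019, v=0.091, θ=0.005, ω=-0.116
apply F[9]=-0.403 → step 10: x=0.020, v=0.084, θ=0.003, ω=-0.099
apply F[10]=-0.376 → step 11: x=0.022, v=0.077, θ=0.001, ω=-0.085
apply F[11]=-0.350 → step 12: x=0.023, v=0.071, θ=-0.001, ω=-0.072
apply F[12]=-0.324 → step 13: x=0.025, v=0.065, θ=-0.002, ω=-0.060
apply F[13]=-0.300 → step 14: x=0.026, v=0.060, θ=-0.003, ω=-0.050
apply F[14]=-0.278 → step 15: x=0.027, v=0.055, θ=-0.004, ω=-0.042
apply F[15]=-0.258 → step 16: x=0.028, v=0.051, θ=-0.005, ω=-0.034
apply F[16]=-0.239 → step 17: x=0.029, v=0.047, θ=-0.005, ω=-0.028
apply F[17]=-0.223 → step 18: x=0.030, v=0.043, θ=-0.006, ω=-0.022
apply F[18]=-0.208 → step 19: x=0.031, v=0.039, θ=-0.006, ω=-0.017
apply F[19]=-0.194 → step 20: x=0.032, v=0.036, θ=-0.007, ω=-0.013
apply F[20]=-0.182 → step 21: x=0.032, v=0.033, θ=-0.007, ω=-0.010
apply F[21]=-0.171 → step 22: x=0.033, v=0.030, θ=-0.007, ω=-0.007
apply F[22]=-0.161 → step 23: x=0.033, v=0.027, θ=-0.007, ω=-0.004
apply F[23]=-0.151 → step 24: x=0.034, v=0.025, θ=-0.007, ω=-0.002
apply F[24]=-0.143 → step 25: x=0.034, v=0.023, θ=-0.007, ω=0.000
apply F[25]=-0.135 → step 26: x=0.035, v=0.021, θ=-0.007, ω=0.002
apply F[26]=-0.128 → step 27: x=0.035, v=0.018, θ=-0.007, ω=0.003
apply F[27]=-0.121 → step 28: x=0.036, v=0.017, θ=-0.007, ω=0.004
apply F[28]=-0.114 → step 29: x=0.036, v=0.015, θ=-0.007, ω=0.005
apply F[29]=-0.109 → step 30: x=0.036, v=0.013, θ=-0.007, ω=0.006
apply F[30]=-0.103 → step 31: x=0.036, v=0.011, θ=-0.007, ω=0.007
apply F[31]=-0.099 → step 32: x=0.037, v=0.010, θ=-0.007, ω=0.007
apply F[32]=-0.094 → step 33: x=0.037, v=0.008, θ=-0.006, ω=0.008
apply F[33]=-0.089 → step 34: x=0.037, v=0.007, θ=-0.006, ω=0.008
apply F[34]=-0.085 → step 35: x=0.037, v=0.006, θ=-0.006, ω=0.008
Max |angle| over trajectory = 0.035 rad; bound = 0.151 → within bound.

Answer: yes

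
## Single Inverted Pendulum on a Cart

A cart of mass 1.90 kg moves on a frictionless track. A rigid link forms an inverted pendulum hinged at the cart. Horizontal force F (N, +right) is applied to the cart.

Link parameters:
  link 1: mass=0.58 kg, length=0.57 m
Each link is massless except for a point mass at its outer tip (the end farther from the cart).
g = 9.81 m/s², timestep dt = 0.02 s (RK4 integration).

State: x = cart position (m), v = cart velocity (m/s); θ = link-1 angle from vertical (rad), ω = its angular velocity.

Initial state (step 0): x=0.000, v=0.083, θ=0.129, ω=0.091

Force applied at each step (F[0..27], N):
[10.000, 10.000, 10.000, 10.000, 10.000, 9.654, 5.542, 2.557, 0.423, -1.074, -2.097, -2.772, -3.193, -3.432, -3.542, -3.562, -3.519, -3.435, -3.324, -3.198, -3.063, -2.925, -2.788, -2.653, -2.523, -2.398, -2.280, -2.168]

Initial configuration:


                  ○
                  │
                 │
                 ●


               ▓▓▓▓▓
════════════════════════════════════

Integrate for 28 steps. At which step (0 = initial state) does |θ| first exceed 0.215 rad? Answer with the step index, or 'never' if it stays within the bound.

Answer: never

Derivation:
apply F[0]=+10.000 → step 1: x=0.003, v=0.180, θ=0.130, ω=-0.033
apply F[1]=+10.000 → step 2: x=0.007, v=0.277, θ=0.128, ω=-0.158
apply F[2]=+10.000 → step 3: x=0.014, v=0.375, θ=0.123, ω=-0.285
apply F[3]=+10.000 → step 4: x=0.022, v=0.472, θ=0.116, ω=-0.414
apply F[4]=+10.000 → step 5: x=0.033, v=0.571, θ=0.107, ω=-0.547
apply F[5]=+9.654 → step 6: x=0.045, v=0.666, θ=0.094, ω=-0.679
apply F[6]=+5.542 → step 7: x=0.059, v=0.719, θ=0.080, ω=-0.742
apply F[7]=+2.557 → step 8: x=0.073, v=0.742, θ=0.065, ω=-0.756
apply F[8]=+0.423 → step 9: x=0.088, v=0.743, θ=0.050, ω=-0.738
apply F[9]=-1.074 → step 10: x=0.103, v=0.729, θ=0.036, ω=-0.699
apply F[10]=-2.097 → step 11: x=0.117, v=0.706, θ=0.022, ω=-0.648
apply F[11]=-2.772 → step 12: x=0.131, v=0.675, θ=0.010, ω=-0.589
apply F[12]=-3.193 → step 13: x=0.144, v=0.642, θ=-0.001, ω=-0.528
apply F[13]=-3.432 → step 14: x=0.157, v=0.606, θ=-0.011, ω=-0.468
apply F[14]=-3.542 → step 15: x=0.169, v=0.569, θ=-0.020, ω=-0.409
apply F[15]=-3.562 → step 16: x=0.180, v=0.533, θ=-0.027, ω=-0.354
apply F[16]=-3.519 → step 17: x=0.190, v=0.498, θ=-0.034, ω=-0.303
apply F[17]=-3.435 → step 18: x=0.200, v=0.464, θ=-0.040, ω=-0.256
apply F[18]=-3.324 → step 19: x=0.209, v=0.432, θ=-0.044, ω=-0.214
apply F[19]=-3.198 → step 20: x=0.217, v=0.401, θ=-0.048, ω=-0.175
apply F[20]=-3.063 → step 21: x=0.225, v=0.372, θ=-0.051, ω=-0.141
apply F[21]=-2.925 → step 22: x=0.232, v=0.344, θ=-0.054, ω=-0.111
apply F[22]=-2.788 → step 23: x=0.238, v=0.318, θ=-0.056, ω=-0.084
apply F[23]=-2.653 → step 24: x=0.244, v=0.293, θ=-0.057, ω=-0.061
apply F[24]=-2.523 → step 25: x=0.250, v=0.270, θ=-0.058, ω=-0.040
apply F[25]=-2.398 → step 26: x=0.255, v=0.249, θ=-0.059, ω=-0.022
apply F[26]=-2.280 → step 27: x=0.260, v=0.228, θ=-0.059, ω=-0.007
apply F[27]=-2.168 → step 28: x=0.264, v=0.209, θ=-0.059, ω=0.007
max |θ| = 0.130 ≤ 0.215 over all 29 states.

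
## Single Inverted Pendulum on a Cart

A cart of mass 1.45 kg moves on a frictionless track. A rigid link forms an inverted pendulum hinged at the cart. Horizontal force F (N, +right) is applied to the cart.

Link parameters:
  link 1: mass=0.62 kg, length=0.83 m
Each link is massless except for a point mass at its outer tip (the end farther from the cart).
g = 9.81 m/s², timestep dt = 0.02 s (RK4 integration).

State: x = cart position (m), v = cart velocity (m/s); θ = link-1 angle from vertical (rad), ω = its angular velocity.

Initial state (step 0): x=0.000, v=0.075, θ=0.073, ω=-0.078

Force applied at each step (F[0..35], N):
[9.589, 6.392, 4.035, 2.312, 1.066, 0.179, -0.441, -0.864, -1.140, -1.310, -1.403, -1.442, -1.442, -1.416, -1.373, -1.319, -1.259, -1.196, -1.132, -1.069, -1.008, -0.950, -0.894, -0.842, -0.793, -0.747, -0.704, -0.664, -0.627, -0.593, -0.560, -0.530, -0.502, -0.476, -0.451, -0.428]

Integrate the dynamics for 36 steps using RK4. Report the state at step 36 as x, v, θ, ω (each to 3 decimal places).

Answer: x=0.126, v=0.012, θ=-0.018, ω=0.020

Derivation:
apply F[0]=+9.589 → step 1: x=0.003, v=0.201, θ=0.070, ω=-0.212
apply F[1]=+6.392 → step 2: x=0.008, v=0.283, θ=0.065, ω=-0.295
apply F[2]=+4.035 → step 3: x=0.014, v=0.334, θ=0.059, ω=-0.342
apply F[3]=+2.312 → step 4: x=0.021, v=0.361, θ=0.052, ω=-0.361
apply F[4]=+1.066 → step 5: x=0.028, v=0.372, θ=0.044, ω=-0.363
apply F[5]=+0.179 → step 6: x=0.035, v=0.371, θ=0.037, ω=-0.352
apply F[6]=-0.441 → step 7: x=0.043, v=0.362, θ=0.030, ω=-0.333
apply F[7]=-0.864 → step 8: x=0.050, v=0.348, θ=0.024, ω=-0.310
apply F[8]=-1.140 → step 9: x=0.057, v=0.330, θ=0.018, ω=-0.284
apply F[9]=-1.310 → step 10: x=0.063, v=0.311, θ=0.013, ω=-0.257
apply F[10]=-1.403 → step 11: x=0.069, v=0.291, θ=0.008, ω=-0.230
apply F[11]=-1.442 → step 12: x=0.075, v=0.270, θ=0.003, ω=-0.204
apply F[12]=-1.442 → step 13: x=0.080, v=0.250, θ=-0.000, ω=-0.180
apply F[13]=-1.416 → step 14: x=0.085, v=0.231, θ=-0.004, ω=-0.157
apply F[14]=-1.373 → step 15: x=0.089, v=0.213, θ=-0.007, ω=-0.136
apply F[15]=-1.319 → step 16: x=0.093, v=0.195, θ=-0.009, ω=-0.117
apply F[16]=-1.259 → step 17: x=0.097, v=0.179, θ=-0.011, ω=-0.100
apply F[17]=-1.196 → step 18: x=0.100, v=0.163, θ=-0.013, ω=-0.084
apply F[18]=-1.132 → step 19: x=0.104, v=0.149, θ=-0.015, ω=-0.070
apply F[19]=-1.069 → step 20: x=0.106, v=0.135, θ=-0.016, ω=-0.057
apply F[20]=-1.008 → step 21: x=0.109, v=0.123, θ=-0.017, ω=-0.046
apply F[21]=-0.950 → step 22: x=0.111, v=0.111, θ=-0.018, ω=-0.036
apply F[22]=-0.894 → step 23: x=0.113, v=0.100, θ=-0.019, ω=-0.028
apply F[23]=-0.842 → step 24: x=0.115, v=0.090, θ=-0.019, ω=-0.020
apply F[24]=-0.793 → step 25: x=0.117, v=0.081, θ=-0.019, ω=-0.013
apply F[25]=-0.747 → step 26: x=0.119, v=0.072, θ=-0.020, ω=-0.007
apply F[26]=-0.704 → step 27: x=0.120, v=0.064, θ=-0.020, ω=-0.002
apply F[27]=-0.664 → step 28: x=0.121, v=0.057, θ=-0.020, ω=0.002
apply F[28]=-0.627 → step 29: x=0.122, v=0.050, θ=-0.020, ω=0.006
apply F[29]=-0.593 → step 30: x=0.123, v=0.043, θ=-0.019, ω=0.009
apply F[30]=-0.560 → step 31: x=0.124, v=0.037, θ=-0.019, ω=0.012
apply F[31]=-0.530 → step 32: x=0.125, v=0.031, θ=-0.019, ω=0.014
apply F[32]=-0.502 → step 33: x=0.125, v=0.026, θ=-0.019, ω=0.016
apply F[33]=-0.476 → step 34: x=0.126, v=0.021, θ=-0.018, ω=0.018
apply F[34]=-0.451 → step 35: x=0.126, v=0.016, θ=-0.018, ω=0.019
apply F[35]=-0.428 → step 36: x=0.126, v=0.012, θ=-0.018, ω=0.020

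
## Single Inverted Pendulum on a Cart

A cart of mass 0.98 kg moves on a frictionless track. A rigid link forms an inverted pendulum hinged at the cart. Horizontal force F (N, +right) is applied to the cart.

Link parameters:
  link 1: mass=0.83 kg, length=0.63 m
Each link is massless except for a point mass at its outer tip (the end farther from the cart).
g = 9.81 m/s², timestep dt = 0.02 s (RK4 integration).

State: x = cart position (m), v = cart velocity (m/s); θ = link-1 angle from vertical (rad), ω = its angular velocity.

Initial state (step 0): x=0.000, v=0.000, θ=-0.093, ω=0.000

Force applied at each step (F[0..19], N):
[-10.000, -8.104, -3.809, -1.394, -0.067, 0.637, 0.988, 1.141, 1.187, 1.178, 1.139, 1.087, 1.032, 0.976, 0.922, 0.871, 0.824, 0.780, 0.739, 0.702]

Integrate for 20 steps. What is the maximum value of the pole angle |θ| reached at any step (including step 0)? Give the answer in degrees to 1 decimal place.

Answer: 5.3°

Derivation:
apply F[0]=-10.000 → step 1: x=-0.002, v=-0.188, θ=-0.090, ω=0.268
apply F[1]=-8.104 → step 2: x=-0.007, v=-0.338, θ=-0.083, ω=0.478
apply F[2]=-3.809 → step 3: x=-0.015, v=-0.402, θ=-0.073, ω=0.556
apply F[3]=-1.394 → step 4: x=-0.023, v=-0.420, θ=-0.061, ω=0.563
apply F[4]=-0.067 → step 5: x=-0.031, v=-0.412, θ=-0.050, ω=0.534
apply F[5]=+0.637 → step 6: x=-0.039, v=-0.392, θ=-0.040, ω=0.487
apply F[6]=+0.988 → step 7: x=-0.047, v=-0.366, θ=-0.031, ω=0.435
apply F[7]=+1.141 → step 8: x=-0.054, v=-0.338, θ=-0.023, ω=0.383
apply F[8]=+1.187 → step 9: x=-0.060, v=-0.311, θ=-0.016, ω=0.334
apply F[9]=+1.178 → step 10: x=-0.066, v=-0.285, θ=-0.009, ω=0.288
apply F[10]=+1.139 → step 11: x=-0.072, v=-0.261, θ=-0.004, ω=0.248
apply F[11]=+1.087 → step 12: x=-0.077, v=-0.238, θ=0.001, ω=0.211
apply F[12]=+1.032 → step 13: x=-0.081, v=-0.217, θ=0.004, ω=0.179
apply F[13]=+0.976 → step 14: x=-0.085, v=-0.199, θ=0.008, ω=0.151
apply F[14]=+0.922 → step 15: x=-0.089, v=-0.181, θ=0.011, ω=0.127
apply F[15]=+0.871 → step 16: x=-0.093, v=-0.165, θ=0.013, ω=0.105
apply F[16]=+0.824 → step 17: x=-0.096, v=-0.151, θ=0.015, ω=0.087
apply F[17]=+0.780 → step 18: x=-0.099, v=-0.138, θ=0.016, ω=0.070
apply F[18]=+0.739 → step 19: x=-0.101, v=-0.125, θ=0.018, ω=0.056
apply F[19]=+0.702 → step 20: x=-0.104, v=-0.114, θ=0.019, ω=0.044
Max |angle| over trajectory = 0.093 rad = 5.3°.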